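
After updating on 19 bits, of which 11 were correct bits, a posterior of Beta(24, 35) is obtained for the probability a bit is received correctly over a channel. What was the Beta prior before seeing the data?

Beta is conjugate to the binomial likelihood: posterior = Beta(α+s, β+f).
So α = 24 − 11 = 13 and β = 35 − 8 = 27.

Beta(13, 27)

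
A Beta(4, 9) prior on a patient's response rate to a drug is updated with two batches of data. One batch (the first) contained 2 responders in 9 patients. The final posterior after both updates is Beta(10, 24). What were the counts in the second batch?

Because Beta–binomial updating is additive in the counts, the combined data contributed (α_post−α_prior, β_post−β_prior) successes and failures.
Total across both batches: 10−4=6 responders, 24−9=15 non-responders.
Subtract the first batch: 6−2=4 responders and 15−7=8 non-responders.

4 responders and 8 non-responders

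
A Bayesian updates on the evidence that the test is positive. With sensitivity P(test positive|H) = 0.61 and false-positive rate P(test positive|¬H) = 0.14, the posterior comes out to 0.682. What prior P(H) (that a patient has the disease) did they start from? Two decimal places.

Bayes' rule in odds form gives O(H|E) = O(H)·[P(E|H)/P(E|¬H)], hence O(H) = O(H|E)/LR.
Posterior odds = 0.682/(1−0.682) = 2.1447. LR = 0.61/0.14 = 4.3571.
Prior odds = 2.1447/4.3571 = 0.4922, so P(H) = 0.4922/(1+0.4922) ≈ 0.33.

P(H) = 0.33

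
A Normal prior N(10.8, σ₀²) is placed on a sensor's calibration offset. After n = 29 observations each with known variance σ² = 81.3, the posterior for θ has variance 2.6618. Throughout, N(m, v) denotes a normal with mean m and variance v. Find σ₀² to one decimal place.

For the Normal–Normal model with known σ², precisions add: τ_n = τ₀ + n/σ².
So 1/σ₀² = 1/2.6618 − 29/81.3 = 0.375686 − 0.356704 = 0.018982.
Hence σ₀² = 1/0.018982 ≈ 52.7.

σ₀² = 52.7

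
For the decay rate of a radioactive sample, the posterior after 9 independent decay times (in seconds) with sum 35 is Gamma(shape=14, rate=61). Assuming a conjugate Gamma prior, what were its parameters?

For an exponential likelihood with a Gamma(α, β) prior on the rate, n observations with total T give posterior Gamma(α+n, β+T).
So α = 14 − 9 = 5 and β = 61 − 35 = 26.

Gamma(shape=5, rate=26)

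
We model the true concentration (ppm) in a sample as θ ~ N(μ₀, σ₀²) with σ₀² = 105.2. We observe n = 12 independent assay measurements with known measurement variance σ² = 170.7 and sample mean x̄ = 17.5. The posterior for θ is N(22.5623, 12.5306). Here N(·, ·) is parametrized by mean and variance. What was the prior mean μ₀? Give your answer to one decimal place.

μ₀ = 60.0

The posterior mean is a precision-weighted average: μ_n = (τ₀μ₀ + τ_data·x̄)/(τ₀+τ_data), with τ₀=1/σ₀² and τ_data=n/σ².
Here τ₀ = 1/105.2 = 0.009506 and τ_data = 12/170.7 = 0.070299, so τ_n = 0.079805.
Rearranging for μ₀: μ₀ = (μ_n·τ_n − τ_data·x̄)/τ₀ = (22.5623·0.079805 − 0.070299·17.5) / 0.009506 = 0.570352/0.009506 ≈ 60.0.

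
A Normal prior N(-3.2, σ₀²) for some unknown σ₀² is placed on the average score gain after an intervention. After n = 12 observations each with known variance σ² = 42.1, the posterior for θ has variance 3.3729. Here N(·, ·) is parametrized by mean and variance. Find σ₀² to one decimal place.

σ₀² = 87.4

Posterior precision equals prior precision plus data precision: 1/σ_n² = 1/σ₀² + n/σ².
So 1/σ₀² = 1/3.3729 − 12/42.1 = 0.296481 − 0.285036 = 0.011445.
Hence σ₀² = 1/0.011445 ≈ 87.4.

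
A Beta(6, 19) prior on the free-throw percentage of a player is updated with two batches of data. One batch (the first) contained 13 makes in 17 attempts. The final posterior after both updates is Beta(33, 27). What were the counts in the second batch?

Because Beta–binomial updating is additive in the counts, the combined data contributed (α_post−α_prior, β_post−β_prior) successes and failures.
Total across both batches: 33−6=27 makes, 27−19=8 misses.
Subtract the first batch: 27−13=14 makes and 8−4=4 misses.

14 makes and 4 misses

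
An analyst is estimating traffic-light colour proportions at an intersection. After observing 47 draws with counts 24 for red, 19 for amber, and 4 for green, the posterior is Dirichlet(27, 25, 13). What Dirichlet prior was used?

Dirichlet(3, 6, 9)

For a Dirichlet(α) prior with multinomial counts c, the posterior is Dirichlet(α + c) componentwise.
Subtract each count from the matching posterior parameter: 27−24=3, 25−19=6, 13−4=9.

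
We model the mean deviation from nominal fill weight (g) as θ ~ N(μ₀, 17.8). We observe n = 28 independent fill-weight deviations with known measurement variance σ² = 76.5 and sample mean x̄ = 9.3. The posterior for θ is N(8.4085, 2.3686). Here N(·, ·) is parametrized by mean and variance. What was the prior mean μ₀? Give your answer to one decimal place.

The posterior mean is a precision-weighted average: μ_n = (τ₀μ₀ + τ_data·x̄)/(τ₀+τ_data), with τ₀=1/σ₀² and τ_data=n/σ².
Here τ₀ = 1/17.8 = 0.056180 and τ_data = 28/76.5 = 0.366013, so τ_n = 0.422193.
Rearranging for μ₀: μ₀ = (μ_n·τ_n − τ_data·x̄)/τ₀ = (8.4085·0.422193 − 0.366013·9.3) / 0.056180 = 0.146089/0.056180 ≈ 2.6.

μ₀ = 2.6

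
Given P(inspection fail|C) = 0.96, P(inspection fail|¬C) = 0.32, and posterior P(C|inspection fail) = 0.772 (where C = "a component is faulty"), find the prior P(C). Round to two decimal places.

P(C) = 0.53

Bayes' rule in odds form gives O(C|E) = O(C)·[P(E|C)/P(E|¬C)], hence O(C) = O(C|E)/LR.
Posterior odds = 0.772/(1−0.772) = 3.3860. LR = 0.96/0.32 = 3.0000.
Prior odds = 3.3860/3.0000 = 1.1287, so P(C) = 1.1287/(1+1.1287) ≈ 0.53.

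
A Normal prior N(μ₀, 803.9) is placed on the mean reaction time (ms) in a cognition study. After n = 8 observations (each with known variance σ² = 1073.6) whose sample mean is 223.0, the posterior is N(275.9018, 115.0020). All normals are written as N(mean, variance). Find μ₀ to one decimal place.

The posterior mean is a precision-weighted average: μ_n = (τ₀μ₀ + τ_data·x̄)/(τ₀+τ_data), with τ₀=1/σ₀² and τ_data=n/σ².
Here τ₀ = 1/803.9 = 0.001244 and τ_data = 8/1073.6 = 0.007452, so τ_n = 0.008696.
Rearranging for μ₀: μ₀ = (μ_n·τ_n − τ_data·x̄)/τ₀ = (275.9018·0.008696 − 0.007452·223.0) / 0.001244 = 0.737446/0.001244 ≈ 592.8.

μ₀ = 592.8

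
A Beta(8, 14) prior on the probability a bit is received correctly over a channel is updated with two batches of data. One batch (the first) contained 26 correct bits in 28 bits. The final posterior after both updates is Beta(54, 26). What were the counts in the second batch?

20 correct bits and 10 errors

Because Beta–binomial updating is additive in the counts, the combined data contributed (α_post−α_prior, β_post−β_prior) successes and failures.
Total across both batches: 54−8=46 correct bits, 26−14=12 errors.
Subtract the first batch: 46−26=20 correct bits and 12−2=10 errors.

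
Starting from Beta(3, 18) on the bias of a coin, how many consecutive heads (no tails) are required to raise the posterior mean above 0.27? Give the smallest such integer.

k = 4

After k heads and 0 tails the posterior is Beta(3+k, 18), with mean (3+k)/(3+18+k).
Set (3+k)/(21+k) > 0.27 and solve: k > (0.27·21 − 3)/(1 − 0.27) = 3.658.
The smallest integer exceeding 3.658 is 4.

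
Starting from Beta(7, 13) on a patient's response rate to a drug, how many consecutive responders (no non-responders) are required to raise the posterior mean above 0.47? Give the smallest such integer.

k = 5

After k responders and 0 non-responders the posterior is Beta(7+k, 13), with mean (7+k)/(7+13+k).
Set (7+k)/(20+k) > 0.47 and solve: k > (0.47·20 − 7)/(1 − 0.47) = 4.528.
The smallest integer exceeding 4.528 is 5.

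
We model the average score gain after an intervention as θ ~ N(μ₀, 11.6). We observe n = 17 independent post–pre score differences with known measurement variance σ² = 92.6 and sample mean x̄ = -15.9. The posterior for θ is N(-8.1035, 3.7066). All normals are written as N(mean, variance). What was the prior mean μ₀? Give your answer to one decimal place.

μ₀ = 8.5

The posterior mean is a precision-weighted average: μ_n = (τ₀μ₀ + τ_data·x̄)/(τ₀+τ_data), with τ₀=1/σ₀² and τ_data=n/σ².
Here τ₀ = 1/11.6 = 0.086207 and τ_data = 17/92.6 = 0.183585, so τ_n = 0.269792.
Rearranging for μ₀: μ₀ = (μ_n·τ_n − τ_data·x̄)/τ₀ = (-8.1035·0.269792 − 0.183585·-15.9) / 0.086207 = 0.732742/0.086207 ≈ 8.5.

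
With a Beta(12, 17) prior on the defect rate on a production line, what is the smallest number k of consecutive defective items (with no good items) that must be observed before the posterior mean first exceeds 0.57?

After k defective items and 0 good items the posterior is Beta(12+k, 17), with mean (12+k)/(12+17+k).
Set (12+k)/(29+k) > 0.57 and solve: k > (0.57·29 − 12)/(1 − 0.57) = 10.535.
The smallest integer exceeding 10.535 is 11, and checking k=11: (23)/(40) = 0.5750 > 0.57.

k = 11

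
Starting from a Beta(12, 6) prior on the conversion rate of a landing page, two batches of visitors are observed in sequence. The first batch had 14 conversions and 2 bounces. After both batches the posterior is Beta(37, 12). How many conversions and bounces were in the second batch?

Because Beta–binomial updating is additive in the counts, the combined data contributed (α_post−α_prior, β_post−β_prior) successes and failures.
Total across both batches: 37−12=25 conversions, 12−6=6 bounces.
Subtract the first batch: 25−14=11 conversions and 6−2=4 bounces.

11 conversions and 4 bounces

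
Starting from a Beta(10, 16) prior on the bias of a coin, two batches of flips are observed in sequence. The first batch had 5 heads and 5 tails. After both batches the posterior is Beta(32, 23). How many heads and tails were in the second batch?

17 heads and 2 tails

Sequential conjugate updates are equivalent to a single update on the pooled data, so total successes = posterior α − prior α and total failures = posterior β − prior β.
Total across both batches: 32−10=22 heads, 23−16=7 tails.
Subtract the first batch: 22−5=17 heads and 7−5=2 tails.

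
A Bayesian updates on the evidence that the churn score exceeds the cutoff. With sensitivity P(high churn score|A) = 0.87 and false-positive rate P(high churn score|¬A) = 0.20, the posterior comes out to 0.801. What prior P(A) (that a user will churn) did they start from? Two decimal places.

P(A) = 0.48

Bayes' rule in odds form gives O(A|E) = O(A)·[P(E|A)/P(E|¬A)], hence O(A) = O(A|E)/LR.
Posterior odds = 0.801/(1−0.801) = 4.0251. LR = 0.87/0.20 = 4.3500.
Prior odds = 4.0251/4.3500 = 0.9253, so P(A) = 0.9253/(1+0.9253) ≈ 0.48.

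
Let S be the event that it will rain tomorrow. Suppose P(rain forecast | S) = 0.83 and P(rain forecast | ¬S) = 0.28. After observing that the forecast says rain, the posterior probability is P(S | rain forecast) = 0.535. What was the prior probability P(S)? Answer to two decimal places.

In odds form, posterior odds = prior odds × likelihood ratio, so prior odds = posterior odds ÷ LR.
Posterior odds = 0.535/(1−0.535) = 1.1505. LR = 0.83/0.28 = 2.9643.
Prior odds = 1.1505/2.9643 = 0.3881, so P(S) = 0.3881/(1+0.3881) ≈ 0.28.

P(S) = 0.28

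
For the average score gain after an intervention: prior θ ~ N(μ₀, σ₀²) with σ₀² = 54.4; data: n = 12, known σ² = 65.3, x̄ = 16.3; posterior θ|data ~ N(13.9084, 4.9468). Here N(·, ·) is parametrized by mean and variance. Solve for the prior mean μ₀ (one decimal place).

μ₀ = -10.0

With known observation variance, the Normal–Normal posterior has precision τ_n = τ₀ + n/σ² and mean μ_n = (τ₀μ₀ + (n/σ²)x̄)/τ_n.
Here τ₀ = 1/54.4 = 0.018382 and τ_data = 12/65.3 = 0.183767, so τ_n = 0.202149.
Rearranging for μ₀: μ₀ = (μ_n·τ_n − τ_data·x̄)/τ₀ = (13.9084·0.202149 − 0.183767·16.3) / 0.018382 = -0.183833/0.018382 ≈ -10.0.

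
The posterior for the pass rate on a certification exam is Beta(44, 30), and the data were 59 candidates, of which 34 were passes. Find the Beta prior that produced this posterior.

Beta(10, 5)

Under Beta–binomial conjugacy the posterior parameters are (a+s, b+f).
So a = 44 − 34 = 10 and b = 30 − 25 = 5.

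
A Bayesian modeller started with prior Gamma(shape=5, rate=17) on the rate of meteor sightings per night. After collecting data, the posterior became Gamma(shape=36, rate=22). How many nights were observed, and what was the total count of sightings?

n = 5 nights with total 31 sightings

A Gamma(α, β) prior (rate parametrization) on a Poisson rate with n observations summing to S gives posterior Gamma(α+S, β+n).
Matching: Σxᵢ = 36 − 5 = 31 and n = 22 − 17 = 5.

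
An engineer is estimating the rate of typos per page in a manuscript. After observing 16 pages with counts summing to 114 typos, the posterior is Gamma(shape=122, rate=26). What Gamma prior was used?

Gamma(shape=8, rate=10)

Gamma–Poisson conjugacy: posterior shape = α + Σxᵢ, posterior rate = β + n.
So α = 122 − 114 = 8 and β = 26 − 16 = 10.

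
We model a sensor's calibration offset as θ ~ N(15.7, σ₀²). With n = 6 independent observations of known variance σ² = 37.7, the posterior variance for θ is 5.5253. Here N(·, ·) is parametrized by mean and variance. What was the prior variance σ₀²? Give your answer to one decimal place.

σ₀² = 45.8

For the Normal–Normal model with known σ², precisions add: τ_n = τ₀ + n/σ².
So 1/σ₀² = 1/5.5253 − 6/37.7 = 0.180986 − 0.159151 = 0.021835.
Hence σ₀² = 1/0.021835 ≈ 45.8.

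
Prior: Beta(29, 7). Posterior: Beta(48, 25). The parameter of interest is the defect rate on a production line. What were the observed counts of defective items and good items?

19 defective items and 18 good items

A Beta(α, β) prior with s successes and f failures in binomial data gives a Beta(α+s, β+f) posterior.
So s = 48 − 29 = 19 and f = 25 − 7 = 18.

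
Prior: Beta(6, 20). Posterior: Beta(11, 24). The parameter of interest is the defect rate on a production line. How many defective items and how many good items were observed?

A Beta(α, β) prior with s successes and f failures in binomial data gives a Beta(α+s, β+f) posterior.
Match parameters: s=11−6=5, f=24−20=4.

5 defective items and 4 good items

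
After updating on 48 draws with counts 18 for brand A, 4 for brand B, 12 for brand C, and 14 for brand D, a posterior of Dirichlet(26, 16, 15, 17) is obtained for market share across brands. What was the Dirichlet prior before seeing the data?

For a Dirichlet(α) prior with multinomial counts c, the posterior is Dirichlet(α + c) componentwise.
Subtract each count from the matching posterior parameter: 26−18=8, 16−4=12, 15−12=3, 17−14=3.

Dirichlet(8, 12, 3, 3)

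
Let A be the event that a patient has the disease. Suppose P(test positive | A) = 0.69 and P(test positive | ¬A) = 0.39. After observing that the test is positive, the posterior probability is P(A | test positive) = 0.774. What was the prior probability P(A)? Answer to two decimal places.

Bayes' rule in odds form gives O(A|E) = O(A)·[P(E|A)/P(E|¬A)], hence O(A) = O(A|E)/LR.
Posterior odds = 0.774/(1−0.774) = 3.4248. LR = 0.69/0.39 = 1.7692.
Prior odds = 3.4248/1.7692 = 1.9358, so P(A) = 1.9358/(1+1.9358) ≈ 0.66.

P(A) = 0.66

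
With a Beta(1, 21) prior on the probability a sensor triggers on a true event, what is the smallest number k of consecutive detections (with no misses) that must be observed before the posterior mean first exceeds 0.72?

After k detections and 0 misses the posterior is Beta(1+k, 21), with mean (1+k)/(1+21+k).
Set (1+k)/(22+k) > 0.72 and solve: k > (0.72·22 − 1)/(1 − 0.72) = 53.000.
The smallest integer exceeding 53.000 is 54.

k = 54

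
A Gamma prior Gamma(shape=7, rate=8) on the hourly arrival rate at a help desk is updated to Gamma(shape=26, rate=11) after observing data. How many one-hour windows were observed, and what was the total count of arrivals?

n = 3 one-hour windows with total 19 arrivals

A Gamma(α, β) prior (rate parametrization) on a Poisson rate with n observations summing to S gives posterior Gamma(α+S, β+n).
Matching: Σxᵢ = 26 − 7 = 19 and n = 11 − 8 = 3.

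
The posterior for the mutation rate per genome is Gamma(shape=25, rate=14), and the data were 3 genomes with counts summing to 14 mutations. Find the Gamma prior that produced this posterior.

Gamma–Poisson conjugacy: posterior shape = α + Σxᵢ, posterior rate = β + n.
So α = 25 − 14 = 11 and β = 14 − 3 = 11.

Gamma(shape=11, rate=11)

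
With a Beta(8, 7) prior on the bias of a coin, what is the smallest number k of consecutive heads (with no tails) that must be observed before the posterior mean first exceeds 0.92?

k = 73

After k heads and 0 tails the posterior is Beta(8+k, 7), with mean (8+k)/(8+7+k).
Set (8+k)/(15+k) > 0.92 and solve: k > (0.92·15 − 8)/(1 − 0.92) = 72.500.
The smallest integer exceeding 72.500 is 73, and checking k=73: (81)/(88) = 0.9205 > 0.92.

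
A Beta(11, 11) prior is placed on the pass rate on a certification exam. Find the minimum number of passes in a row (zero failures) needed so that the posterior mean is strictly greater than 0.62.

k = 7

After k passes and 0 failures the posterior is Beta(11+k, 11), with mean (11+k)/(11+11+k).
Set (11+k)/(22+k) > 0.62 and solve: k > (0.62·22 − 11)/(1 − 0.62) = 6.947.
The smallest integer exceeding 6.947 is 7, and checking k=7: (18)/(29) = 0.6207 > 0.62.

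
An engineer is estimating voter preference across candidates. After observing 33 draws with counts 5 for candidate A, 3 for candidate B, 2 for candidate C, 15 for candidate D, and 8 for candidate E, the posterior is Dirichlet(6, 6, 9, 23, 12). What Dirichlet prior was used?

For a Dirichlet(α) prior with multinomial counts c, the posterior is Dirichlet(α + c) componentwise.
Subtract each count from the matching posterior parameter: 6−5=1, 6−3=3, 9−2=7, 23−15=8, 12−8=4.

Dirichlet(1, 3, 7, 8, 4)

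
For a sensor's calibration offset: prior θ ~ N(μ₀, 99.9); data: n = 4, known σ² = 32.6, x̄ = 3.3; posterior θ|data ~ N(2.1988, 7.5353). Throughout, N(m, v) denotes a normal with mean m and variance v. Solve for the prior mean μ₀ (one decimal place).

μ₀ = -11.3

The posterior mean is a precision-weighted average: μ_n = (τ₀μ₀ + τ_data·x̄)/(τ₀+τ_data), with τ₀=1/σ₀² and τ_data=n/σ².
Here τ₀ = 1/99.9 = 0.010010 and τ_data = 4/32.6 = 0.122699, so τ_n = 0.132709.
Rearranging for μ₀: μ₀ = (μ_n·τ_n − τ_data·x̄)/τ₀ = (2.1988·0.132709 − 0.122699·3.3) / 0.010010 = -0.113106/0.010010 ≈ -11.3.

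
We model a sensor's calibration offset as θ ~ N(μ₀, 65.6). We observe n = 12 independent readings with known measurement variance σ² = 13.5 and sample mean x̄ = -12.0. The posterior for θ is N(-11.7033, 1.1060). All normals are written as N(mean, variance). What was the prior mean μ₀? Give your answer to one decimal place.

The posterior mean is a precision-weighted average: μ_n = (τ₀μ₀ + τ_data·x̄)/(τ₀+τ_data), with τ₀=1/σ₀² and τ_data=n/σ².
Here τ₀ = 1/65.6 = 0.015244 and τ_data = 12/13.5 = 0.888889, so τ_n = 0.904133.
Rearranging for μ₀: μ₀ = (μ_n·τ_n − τ_data·x̄)/τ₀ = (-11.7033·0.904133 − 0.888889·-12.0) / 0.015244 = 0.085328/0.015244 ≈ 5.6.

μ₀ = 5.6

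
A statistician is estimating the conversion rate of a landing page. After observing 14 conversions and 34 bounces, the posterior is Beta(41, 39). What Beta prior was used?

A Beta(a, b) prior with s successes and f failures in binomial data gives a Beta(a+s, b+f) posterior.
So a = 41 − 14 = 27 and b = 39 − 34 = 5.

Beta(27, 5)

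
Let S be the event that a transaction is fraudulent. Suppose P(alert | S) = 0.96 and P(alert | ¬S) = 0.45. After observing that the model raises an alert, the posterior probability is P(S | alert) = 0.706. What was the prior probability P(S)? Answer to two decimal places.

P(S) = 0.53

In odds form, posterior odds = prior odds × likelihood ratio, so prior odds = posterior odds ÷ LR.
Posterior odds = 0.706/(1−0.706) = 2.4014. LR = 0.96/0.45 = 2.1333.
Prior odds = 2.4014/2.1333 = 1.1257, so P(S) = 1.1257/(1+1.1257) ≈ 0.53.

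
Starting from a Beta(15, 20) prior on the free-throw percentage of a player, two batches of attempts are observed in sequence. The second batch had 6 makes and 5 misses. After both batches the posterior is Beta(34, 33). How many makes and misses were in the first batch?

Sequential conjugate updates are equivalent to a single update on the pooled data, so total successes = posterior α − prior α and total failures = posterior β − prior β.
Total across both batches: 34−15=19 makes, 33−20=13 misses.
Subtract the second batch: 19−6=13 makes and 13−5=8 misses.

13 makes and 8 misses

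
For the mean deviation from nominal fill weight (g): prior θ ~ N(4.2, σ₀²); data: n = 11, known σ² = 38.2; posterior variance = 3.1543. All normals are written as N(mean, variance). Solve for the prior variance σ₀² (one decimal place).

For the Normal–Normal model with known σ², precisions add: τ_n = τ₀ + n/σ².
So 1/σ₀² = 1/3.1543 − 11/38.2 = 0.317028 − 0.287958 = 0.029070.
Hence σ₀² = 1/0.029070 ≈ 34.4.

σ₀² = 34.4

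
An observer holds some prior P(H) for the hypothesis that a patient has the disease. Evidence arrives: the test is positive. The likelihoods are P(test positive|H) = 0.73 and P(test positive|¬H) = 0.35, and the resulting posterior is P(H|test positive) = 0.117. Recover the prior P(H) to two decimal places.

In odds form, posterior odds = prior odds × likelihood ratio, so prior odds = posterior odds ÷ LR.
Posterior odds = 0.117/(1−0.117) = 0.1325. LR = 0.73/0.35 = 2.0857.
Prior odds = 0.1325/2.0857 = 0.0635, so P(H) = 0.0635/(1+0.0635) ≈ 0.06.

P(H) = 0.06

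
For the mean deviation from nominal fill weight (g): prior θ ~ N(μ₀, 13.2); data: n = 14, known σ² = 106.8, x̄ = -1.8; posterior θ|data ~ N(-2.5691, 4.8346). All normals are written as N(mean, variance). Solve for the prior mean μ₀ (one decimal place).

With known observation variance, the Normal–Normal posterior has precision τ_n = τ₀ + n/σ² and mean μ_n = (τ₀μ₀ + (n/σ²)x̄)/τ_n.
Here τ₀ = 1/13.2 = 0.075758 and τ_data = 14/106.8 = 0.131086, so τ_n = 0.206844.
Rearranging for μ₀: μ₀ = (μ_n·τ_n − τ_data·x̄)/τ₀ = (-2.5691·0.206844 − 0.131086·-1.8) / 0.075758 = -0.295448/0.075758 ≈ -3.9.

μ₀ = -3.9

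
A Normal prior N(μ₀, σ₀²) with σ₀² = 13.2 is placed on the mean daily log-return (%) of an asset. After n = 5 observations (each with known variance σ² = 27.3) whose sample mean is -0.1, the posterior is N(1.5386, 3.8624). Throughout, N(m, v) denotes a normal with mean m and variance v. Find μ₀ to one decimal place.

μ₀ = 5.5

The posterior mean is a precision-weighted average: μ_n = (τ₀μ₀ + τ_data·x̄)/(τ₀+τ_data), with τ₀=1/σ₀² and τ_data=n/σ².
Here τ₀ = 1/13.2 = 0.075758 and τ_data = 5/27.3 = 0.183150, so τ_n = 0.258908.
Rearranging for μ₀: μ₀ = (μ_n·τ_n − τ_data·x̄)/τ₀ = (1.5386·0.258908 − 0.183150·-0.1) / 0.075758 = 0.416671/0.075758 ≈ 5.5.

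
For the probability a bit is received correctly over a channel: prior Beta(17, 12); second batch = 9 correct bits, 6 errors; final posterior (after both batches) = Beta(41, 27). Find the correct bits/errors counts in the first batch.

Sequential conjugate updates are equivalent to a single update on the pooled data, so total successes = posterior α − prior α and total failures = posterior β − prior β.
Total across both batches: 41−17=24 correct bits, 27−12=15 errors.
Subtract the second batch: 24−9=15 correct bits and 15−6=9 errors.

15 correct bits and 9 errors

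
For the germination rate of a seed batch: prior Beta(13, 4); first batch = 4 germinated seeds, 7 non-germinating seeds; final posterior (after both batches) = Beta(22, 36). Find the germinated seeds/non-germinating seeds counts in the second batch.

5 germinated seeds and 25 non-germinating seeds

Because Beta–binomial updating is additive in the counts, the combined data contributed (α_post−α_prior, β_post−β_prior) successes and failures.
Total across both batches: 22−13=9 germinated seeds, 36−4=32 non-germinating seeds.
Subtract the first batch: 9−4=5 germinated seeds and 32−7=25 non-germinating seeds.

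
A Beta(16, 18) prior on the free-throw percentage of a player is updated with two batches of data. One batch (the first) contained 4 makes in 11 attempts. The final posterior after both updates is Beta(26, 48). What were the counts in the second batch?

6 makes and 23 misses

Sequential conjugate updates are equivalent to a single update on the pooled data, so total successes = posterior α − prior α and total failures = posterior β − prior β.
Total across both batches: 26−16=10 makes, 48−18=30 misses.
Subtract the first batch: 10−4=6 makes and 30−7=23 misses.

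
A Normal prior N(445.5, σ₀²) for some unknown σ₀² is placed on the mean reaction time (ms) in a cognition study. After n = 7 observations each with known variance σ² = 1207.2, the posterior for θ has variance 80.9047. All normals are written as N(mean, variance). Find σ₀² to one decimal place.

Posterior precision equals prior precision plus data precision: 1/σ_n² = 1/σ₀² + n/σ².
So 1/σ₀² = 1/80.9047 − 7/1207.2 = 0.012360 − 0.005799 = 0.006561.
Hence σ₀² = 1/0.006561 ≈ 152.4.

σ₀² = 152.4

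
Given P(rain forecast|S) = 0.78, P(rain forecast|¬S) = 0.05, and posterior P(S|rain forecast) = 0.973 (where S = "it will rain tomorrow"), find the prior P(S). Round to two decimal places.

P(S) = 0.70

Bayes' rule in odds form gives O(S|E) = O(S)·[P(E|S)/P(E|¬S)], hence O(S) = O(S|E)/LR.
Posterior odds = 0.973/(1−0.973) = 36.0370. LR = 0.78/0.05 = 15.6000.
Prior odds = 36.0370/15.6000 = 2.3101, so P(S) = 2.3101/(1+2.3101) ≈ 0.70.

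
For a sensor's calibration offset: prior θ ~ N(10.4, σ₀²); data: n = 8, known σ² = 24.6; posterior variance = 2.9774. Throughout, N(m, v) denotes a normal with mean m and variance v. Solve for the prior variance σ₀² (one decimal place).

For the Normal–Normal model with known σ², precisions add: τ_n = τ₀ + n/σ².
So 1/σ₀² = 1/2.9774 − 8/24.6 = 0.335864 − 0.325203 = 0.010661.
Hence σ₀² = 1/0.010661 ≈ 93.8.

σ₀² = 93.8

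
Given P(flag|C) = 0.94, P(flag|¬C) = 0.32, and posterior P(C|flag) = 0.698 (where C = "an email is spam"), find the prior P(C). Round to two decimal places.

Bayes' rule in odds form gives O(C|E) = O(C)·[P(E|C)/P(E|¬C)], hence O(C) = O(C|E)/LR.
Posterior odds = 0.698/(1−0.698) = 2.3113. LR = 0.94/0.32 = 2.9375.
Prior odds = 2.3113/2.9375 = 0.7868, so P(C) = 0.7868/(1+0.7868) ≈ 0.44.

P(C) = 0.44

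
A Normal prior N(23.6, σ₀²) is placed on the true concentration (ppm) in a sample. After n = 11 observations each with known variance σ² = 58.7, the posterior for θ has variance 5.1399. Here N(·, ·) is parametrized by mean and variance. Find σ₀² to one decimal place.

Posterior precision equals prior precision plus data precision: 1/σ_n² = 1/σ₀² + n/σ².
So 1/σ₀² = 1/5.1399 − 11/58.7 = 0.194556 − 0.187394 = 0.007162.
Hence σ₀² = 1/0.007162 ≈ 139.6.

σ₀² = 139.6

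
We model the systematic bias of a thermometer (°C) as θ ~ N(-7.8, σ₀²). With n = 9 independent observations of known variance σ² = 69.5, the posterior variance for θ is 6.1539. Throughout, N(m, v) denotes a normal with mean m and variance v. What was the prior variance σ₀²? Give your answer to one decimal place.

σ₀² = 30.3

For the Normal–Normal model with known σ², precisions add: τ_n = τ₀ + n/σ².
So 1/σ₀² = 1/6.1539 − 9/69.5 = 0.162499 − 0.129496 = 0.033003.
Hence σ₀² = 1/0.033003 ≈ 30.3.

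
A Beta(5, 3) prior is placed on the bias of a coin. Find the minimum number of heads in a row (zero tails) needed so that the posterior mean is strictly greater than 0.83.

k = 10

After k heads and 0 tails the posterior is Beta(5+k, 3), with mean (5+k)/(5+3+k).
Set (5+k)/(8+k) > 0.83 and solve: k > (0.83·8 − 5)/(1 − 0.83) = 9.647.
The smallest integer exceeding 9.647 is 10.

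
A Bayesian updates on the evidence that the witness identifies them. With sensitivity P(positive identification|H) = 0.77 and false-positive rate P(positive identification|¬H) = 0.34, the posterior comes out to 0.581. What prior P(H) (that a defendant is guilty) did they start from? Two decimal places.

P(H) = 0.38

Bayes' rule in odds form gives O(H|E) = O(H)·[P(E|H)/P(E|¬H)], hence O(H) = O(H|E)/LR.
Posterior odds = 0.581/(1−0.581) = 1.3866. LR = 0.77/0.34 = 2.2647.
Prior odds = 1.3866/2.2647 = 0.6123, so P(H) = 0.6123/(1+0.6123) ≈ 0.38.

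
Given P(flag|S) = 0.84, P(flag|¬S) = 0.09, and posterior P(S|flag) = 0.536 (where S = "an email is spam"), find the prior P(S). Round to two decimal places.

In odds form, posterior odds = prior odds × likelihood ratio, so prior odds = posterior odds ÷ LR.
Posterior odds = 0.536/(1−0.536) = 1.1552. LR = 0.84/0.09 = 9.3333.
Prior odds = 1.1552/9.3333 = 0.1238, so P(S) = 0.1238/(1+0.1238) ≈ 0.11.

P(S) = 0.11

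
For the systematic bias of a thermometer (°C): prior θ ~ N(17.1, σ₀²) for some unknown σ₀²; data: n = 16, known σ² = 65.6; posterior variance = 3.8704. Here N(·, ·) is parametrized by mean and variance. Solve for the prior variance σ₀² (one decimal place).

σ₀² = 69.1

For the Normal–Normal model with known σ², precisions add: τ_n = τ₀ + n/σ².
So 1/σ₀² = 1/3.8704 − 16/65.6 = 0.258371 − 0.243902 = 0.014469.
Hence σ₀² = 1/0.014469 ≈ 69.1.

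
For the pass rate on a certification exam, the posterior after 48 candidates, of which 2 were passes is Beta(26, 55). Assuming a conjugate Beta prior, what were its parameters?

Beta(24, 9)

A Beta(a, b) prior with s successes and f failures in binomial data gives a Beta(a+s, b+f) posterior.
So a = 26 − 2 = 24 and b = 55 − 46 = 9.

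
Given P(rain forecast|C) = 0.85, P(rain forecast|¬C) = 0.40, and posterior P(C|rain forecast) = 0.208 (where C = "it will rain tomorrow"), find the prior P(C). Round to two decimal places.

In odds form, posterior odds = prior odds × likelihood ratio, so prior odds = posterior odds ÷ LR.
Posterior odds = 0.208/(1−0.208) = 0.2626. LR = 0.85/0.40 = 2.1250.
Prior odds = 0.2626/2.1250 = 0.1236, so P(C) = 0.1236/(1+0.1236) ≈ 0.11.

P(C) = 0.11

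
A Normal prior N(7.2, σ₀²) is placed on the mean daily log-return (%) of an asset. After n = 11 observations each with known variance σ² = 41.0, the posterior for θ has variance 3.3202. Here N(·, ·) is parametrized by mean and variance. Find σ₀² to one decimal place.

σ₀² = 30.4

For the Normal–Normal model with known σ², precisions add: τ_n = τ₀ + n/σ².
So 1/σ₀² = 1/3.3202 − 11/41.0 = 0.301187 − 0.268293 = 0.032894.
Hence σ₀² = 1/0.032894 ≈ 30.4.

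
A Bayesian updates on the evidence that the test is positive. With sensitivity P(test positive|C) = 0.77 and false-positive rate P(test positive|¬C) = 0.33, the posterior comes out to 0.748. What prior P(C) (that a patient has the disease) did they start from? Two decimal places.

Bayes' rule in odds form gives O(C|E) = O(C)·[P(E|C)/P(E|¬C)], hence O(C) = O(C|E)/LR.
Posterior odds = 0.748/(1−0.748) = 2.9683. LR = 0.77/0.33 = 2.3333.
Prior odds = 2.9683/2.3333 = 1.2721, so P(C) = 1.2721/(1+1.2721) ≈ 0.56.

P(C) = 0.56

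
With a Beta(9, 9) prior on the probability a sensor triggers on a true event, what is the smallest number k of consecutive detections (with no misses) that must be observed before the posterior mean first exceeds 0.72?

After k detections and 0 misses the posterior is Beta(9+k, 9), with mean (9+k)/(9+9+k).
Set (9+k)/(18+k) > 0.72 and solve: k > (0.72·18 − 9)/(1 − 0.72) = 14.143.
The smallest integer exceeding 14.143 is 15, and checking k=15: (24)/(33) = 0.7273 > 0.72.

k = 15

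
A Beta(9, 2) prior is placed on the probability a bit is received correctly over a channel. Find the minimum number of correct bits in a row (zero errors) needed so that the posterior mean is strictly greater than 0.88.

k = 6

After k correct bits and 0 errors the posterior is Beta(9+k, 2), with mean (9+k)/(9+2+k).
Set (9+k)/(11+k) > 0.88 and solve: k > (0.88·11 − 9)/(1 − 0.88) = 5.667.
The smallest integer exceeding 5.667 is 6.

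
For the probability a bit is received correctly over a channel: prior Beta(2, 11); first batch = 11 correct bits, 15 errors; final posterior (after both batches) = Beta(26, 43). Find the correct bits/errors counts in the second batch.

13 correct bits and 17 errors

Sequential conjugate updates are equivalent to a single update on the pooled data, so total successes = posterior α − prior α and total failures = posterior β − prior β.
Total across both batches: 26−2=24 correct bits, 43−11=32 errors.
Subtract the first batch: 24−11=13 correct bits and 32−15=17 errors.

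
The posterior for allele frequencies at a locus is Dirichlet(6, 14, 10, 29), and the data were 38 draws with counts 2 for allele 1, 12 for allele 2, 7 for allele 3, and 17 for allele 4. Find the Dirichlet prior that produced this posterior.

Dirichlet(4, 2, 3, 12)

For a Dirichlet(α) prior with multinomial counts c, the posterior is Dirichlet(α + c) componentwise.
Subtract each count from the matching posterior parameter: 6−2=4, 14−12=2, 10−7=3, 29−17=12.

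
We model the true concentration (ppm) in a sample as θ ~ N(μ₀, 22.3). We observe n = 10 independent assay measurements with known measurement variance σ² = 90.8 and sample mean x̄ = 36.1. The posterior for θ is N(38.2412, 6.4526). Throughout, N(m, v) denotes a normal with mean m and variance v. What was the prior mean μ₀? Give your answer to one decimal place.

The posterior mean is a precision-weighted average: μ_n = (τ₀μ₀ + τ_data·x̄)/(τ₀+τ_data), with τ₀=1/σ₀² and τ_data=n/σ².
Here τ₀ = 1/22.3 = 0.044843 and τ_data = 10/90.8 = 0.110132, so τ_n = 0.154975.
Rearranging for μ₀: μ₀ = (μ_n·τ_n − τ_data·x̄)/τ₀ = (38.2412·0.154975 − 0.110132·36.1) / 0.044843 = 1.950665/0.044843 ≈ 43.5.

μ₀ = 43.5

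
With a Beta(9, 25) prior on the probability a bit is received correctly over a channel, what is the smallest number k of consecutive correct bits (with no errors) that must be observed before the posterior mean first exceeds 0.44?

k = 11

After k correct bits and 0 errors the posterior is Beta(9+k, 25), with mean (9+k)/(9+25+k).
Set (9+k)/(34+k) > 0.44 and solve: k > (0.44·34 − 9)/(1 − 0.44) = 10.643.
The smallest integer exceeding 10.643 is 11.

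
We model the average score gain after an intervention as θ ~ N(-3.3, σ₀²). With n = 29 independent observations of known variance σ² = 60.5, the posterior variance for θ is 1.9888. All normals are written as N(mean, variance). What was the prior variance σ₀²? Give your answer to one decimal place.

σ₀² = 42.6

Posterior precision equals prior precision plus data precision: 1/σ_n² = 1/σ₀² + n/σ².
So 1/σ₀² = 1/1.9888 − 29/60.5 = 0.502816 − 0.479339 = 0.023477.
Hence σ₀² = 1/0.023477 ≈ 42.6.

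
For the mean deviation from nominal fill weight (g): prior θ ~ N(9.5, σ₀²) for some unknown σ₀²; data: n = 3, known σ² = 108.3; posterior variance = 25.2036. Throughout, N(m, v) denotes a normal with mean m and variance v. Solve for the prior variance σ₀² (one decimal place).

σ₀² = 83.5

For the Normal–Normal model with known σ², precisions add: τ_n = τ₀ + n/σ².
So 1/σ₀² = 1/25.2036 − 3/108.3 = 0.039677 − 0.027701 = 0.011976.
Hence σ₀² = 1/0.011976 ≈ 83.5.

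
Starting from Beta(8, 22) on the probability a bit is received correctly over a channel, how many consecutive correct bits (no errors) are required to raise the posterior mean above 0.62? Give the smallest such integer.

After k correct bits and 0 errors the posterior is Beta(8+k, 22), with mean (8+k)/(8+22+k).
Set (8+k)/(30+k) > 0.62 and solve: k > (0.62·30 − 8)/(1 − 0.62) = 27.895.
The smallest integer exceeding 27.895 is 28, and checking k=28: (36)/(58) = 0.6207 > 0.62.

k = 28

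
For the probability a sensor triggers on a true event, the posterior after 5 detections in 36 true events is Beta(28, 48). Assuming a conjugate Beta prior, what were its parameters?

Under Beta–binomial conjugacy the posterior parameters are (a+s, b+f).
So a = 28 − 5 = 23 and b = 48 − 31 = 17.

Beta(23, 17)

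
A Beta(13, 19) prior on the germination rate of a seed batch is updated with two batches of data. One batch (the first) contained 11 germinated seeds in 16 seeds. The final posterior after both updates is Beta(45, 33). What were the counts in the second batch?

21 germinated seeds and 9 non-germinating seeds

Sequential conjugate updates are equivalent to a single update on the pooled data, so total successes = posterior α − prior α and total failures = posterior β − prior β.
Total across both batches: 45−13=32 germinated seeds, 33−19=14 non-germinating seeds.
Subtract the first batch: 32−11=21 germinated seeds and 14−5=9 non-germinating seeds.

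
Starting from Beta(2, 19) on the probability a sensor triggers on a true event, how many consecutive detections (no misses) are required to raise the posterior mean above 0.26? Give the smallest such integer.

k = 5

After k detections and 0 misses the posterior is Beta(2+k, 19), with mean (2+k)/(2+19+k).
Set (2+k)/(21+k) > 0.26 and solve: k > (0.26·21 − 2)/(1 − 0.26) = 4.676.
The smallest integer exceeding 4.676 is 5, and checking k=5: (7)/(26) = 0.2692 > 0.26.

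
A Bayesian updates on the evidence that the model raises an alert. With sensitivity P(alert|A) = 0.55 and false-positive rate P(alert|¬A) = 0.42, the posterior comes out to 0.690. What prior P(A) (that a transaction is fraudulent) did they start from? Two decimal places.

In odds form, posterior odds = prior odds × likelihood ratio, so prior odds = posterior odds ÷ LR.
Posterior odds = 0.690/(1−0.690) = 2.2258. LR = 0.55/0.42 = 1.3095.
Prior odds = 2.2258/1.3095 = 1.6997, so P(A) = 1.6997/(1+1.6997) ≈ 0.63.

P(A) = 0.63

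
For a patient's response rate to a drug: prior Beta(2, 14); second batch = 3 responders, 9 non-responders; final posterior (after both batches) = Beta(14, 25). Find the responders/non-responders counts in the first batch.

9 responders and 2 non-responders

Sequential conjugate updates are equivalent to a single update on the pooled data, so total successes = posterior α − prior α and total failures = posterior β − prior β.
Total across both batches: 14−2=12 responders, 25−14=11 non-responders.
Subtract the second batch: 12−3=9 responders and 11−9=2 non-responders.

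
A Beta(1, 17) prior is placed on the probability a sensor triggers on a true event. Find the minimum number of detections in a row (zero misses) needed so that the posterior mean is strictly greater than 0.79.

After k detections and 0 misses the posterior is Beta(1+k, 17), with mean (1+k)/(1+17+k).
Set (1+k)/(18+k) > 0.79 and solve: k > (0.79·18 − 1)/(1 − 0.79) = 62.952.
The smallest integer exceeding 62.952 is 63, and checking k=63: (64)/(81) = 0.7901 > 0.79.

k = 63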